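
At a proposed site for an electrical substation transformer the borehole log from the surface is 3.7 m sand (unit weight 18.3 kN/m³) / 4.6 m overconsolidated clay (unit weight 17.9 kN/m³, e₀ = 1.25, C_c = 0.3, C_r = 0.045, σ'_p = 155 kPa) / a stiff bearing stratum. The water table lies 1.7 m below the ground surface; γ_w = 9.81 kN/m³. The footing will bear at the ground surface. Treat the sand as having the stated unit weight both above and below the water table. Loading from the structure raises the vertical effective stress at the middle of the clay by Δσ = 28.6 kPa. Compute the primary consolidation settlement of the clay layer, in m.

S_c ≈ 0.0143 m

Mid-depth of clay below the ground surface: z = 3.7 + 4.6/2 = 6 m.
Total vertical stress at mid-clay: σ_v = 18.3×3.7 + 17.9×2.3 = 108.88 kPa.
Pore pressure: u = 9.81×(6 − 1.7) = 42.183 kPa.
Initial effective stress: σ'_0 = σ_v − u = 108.88 − 42.183 = 66.697 kPa.
Final effective stress: σ'_f = 66.697 + 28.6 = 95.297 kPa.
σ'_f = 95.297 ≤ σ'_p = 155 kPa, so the clay remains overconsolidated and only the recompression index applies:
S_c = C_r·H/(1+e₀)·log₁₀(σ'_f/σ'_0) = 0.045×4.6/2.25×log₁₀(95.297/66.697)
    = 0.091998 × 0.15497 = 0.01426 m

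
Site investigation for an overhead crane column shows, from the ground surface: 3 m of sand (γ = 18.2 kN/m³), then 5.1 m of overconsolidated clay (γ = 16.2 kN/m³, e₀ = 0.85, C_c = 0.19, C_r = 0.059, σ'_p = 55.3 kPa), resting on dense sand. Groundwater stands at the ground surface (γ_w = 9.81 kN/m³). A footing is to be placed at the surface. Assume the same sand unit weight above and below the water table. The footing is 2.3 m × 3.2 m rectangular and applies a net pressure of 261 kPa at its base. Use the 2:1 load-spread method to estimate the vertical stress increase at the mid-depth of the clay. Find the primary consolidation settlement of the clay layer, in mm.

S_c ≈ 72.1 mm

Mid-depth of clay below the ground surface: z = 3 + 5.1/2 = 5.55 m.
Total vertical stress at mid-clay: σ_v = 18.2×3 + 16.2×2.55 = 95.91 kPa.
Pore pressure: u = 9.81×(5.55 − 0) = 54.446 kPa.
Initial effective stress: σ'_0 = σ_v − u = 95.91 − 54.446 = 41.464 kPa.
Stress increase at mid-clay by the 2:1 spreading method:
Δσ = qBL/((B+z)(L+z)) = 261×2.3×3.2/((2.3+5.55)(3.2+5.55)) = 27.967 kPa
Final effective stress: σ'_f = 41.464 + 27.967 = 69.431 kPa.
σ'_f = 69.431 > σ'_p = 55.3 kPa, so the stress path crosses the preconsolidation pressure — recompression up to σ'_p, then virgin compression beyond:
S_c = H/(1+e₀)·[C_r·log₁₀(σ'_p/σ'_0) + C_c·log₁₀(σ'_f/σ'_p)]
    = 5.1/1.85 × [0.059×log₁₀(55.3/41.464) + 0.19×log₁₀(69.431/55.3)]
    = 2.7568 × [0.0073782 + 0.018777] = 0.0721 m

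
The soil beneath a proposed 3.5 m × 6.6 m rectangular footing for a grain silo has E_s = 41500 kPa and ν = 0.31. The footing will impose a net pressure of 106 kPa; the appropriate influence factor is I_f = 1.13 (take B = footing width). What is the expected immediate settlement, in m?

S_e ≈ 0.00913 m

Immediate (elastic) settlement: S_e = q·B·(1−ν²)/E_s · I_f.
S_e = 106 × 3.5 × (1 − 0.31²) / 41500 × 1.13
    = 106 × 3.5 × 0.9039 / 41500 × 1.13
    = 0.009131 m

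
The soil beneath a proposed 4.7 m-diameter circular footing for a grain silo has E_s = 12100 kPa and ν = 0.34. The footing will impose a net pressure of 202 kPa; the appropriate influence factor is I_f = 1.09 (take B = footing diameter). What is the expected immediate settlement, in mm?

Immediate (elastic) settlement: S_e = q·B·(1−ν²)/E_s · I_f.
S_e = 202 × 4.7 × (1 − 0.34²) / 12100 × 1.09
    = 202 × 4.7 × 0.8844 / 12100 × 1.09
    = 0.07564 m = 75.64 mm

S_e ≈ 75.6 mm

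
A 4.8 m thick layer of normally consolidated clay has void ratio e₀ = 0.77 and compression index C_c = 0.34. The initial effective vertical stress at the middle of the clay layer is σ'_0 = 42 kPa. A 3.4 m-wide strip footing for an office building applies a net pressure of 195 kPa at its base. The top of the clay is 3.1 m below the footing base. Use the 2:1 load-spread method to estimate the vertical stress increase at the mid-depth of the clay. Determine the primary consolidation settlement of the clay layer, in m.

S_c ≈ 0.408 m

Mid-depth of clay below the footing base: z = 3.1 + 4.8/2 = 5.5 m.
Stress increase at mid-clay by the 2:1 spreading method:
Δσ = qB/(B+z) = 195×3.4/(3.4+5.5) = 74.494 kPa
Final effective stress: σ'_f = σ'_0 + Δσ = 42 + 74.494 = 116.49 kPa.
Normally consolidated clay, so the full stress increment lies on the virgin compression line:
S_c = C_c·H/(1+e₀)·log₁₀(σ'_f/σ'_0) = 0.34×4.8/(1+0.77)×log₁₀(116.49/42)
    = 0.92203 × 0.44304 = 0.4085 m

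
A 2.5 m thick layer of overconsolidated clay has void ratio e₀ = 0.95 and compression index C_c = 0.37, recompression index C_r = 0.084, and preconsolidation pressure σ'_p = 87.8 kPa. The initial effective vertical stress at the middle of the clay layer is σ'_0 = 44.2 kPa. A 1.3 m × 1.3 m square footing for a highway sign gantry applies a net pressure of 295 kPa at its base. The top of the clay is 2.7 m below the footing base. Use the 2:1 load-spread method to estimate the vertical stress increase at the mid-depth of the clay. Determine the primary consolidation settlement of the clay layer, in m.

Mid-depth of clay below the footing base: z = 2.7 + 2.5/2 = 3.95 m.
Stress increase at mid-clay by the 2:1 spreading method:
Δσ = qBL/((B+z)(L+z)) = 295×1.3×1.3/((1.3+3.95)(1.3+3.95)) = 18.088 kPa
Final effective stress: σ'_f = 44.2 + 18.088 = 62.288 kPa.
σ'_f = 62.288 ≤ σ'_p = 87.8 kPa, so the clay remains overconsolidated and only the recompression index applies:
S_c = C_r·H/(1+e₀)·log₁₀(σ'_f/σ'_0) = 0.084×2.5/1.95×log₁₀(62.288/44.2)
    = 0.1077 × 0.14898 = 0.01604 m

S_c ≈ 0.016 m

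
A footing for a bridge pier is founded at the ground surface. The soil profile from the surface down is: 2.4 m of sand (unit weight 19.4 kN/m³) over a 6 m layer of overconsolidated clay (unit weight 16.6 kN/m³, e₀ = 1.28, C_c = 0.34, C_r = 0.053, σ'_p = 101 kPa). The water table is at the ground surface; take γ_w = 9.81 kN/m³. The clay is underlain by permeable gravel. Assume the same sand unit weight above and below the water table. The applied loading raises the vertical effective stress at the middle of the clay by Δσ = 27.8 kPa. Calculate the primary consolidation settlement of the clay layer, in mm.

Mid-depth of clay below the ground surface: z = 2.4 + 6/2 = 5.4 m.
Total vertical stress at mid-clay: σ_v = 19.4×2.4 + 16.6×3 = 96.36 kPa.
Pore pressure: u = 9.81×(5.4 − 0) = 52.974 kPa.
Initial effective stress: σ'_0 = σ_v − u = 96.36 − 52.974 = 43.386 kPa.
Final effective stress: σ'_f = 43.386 + 27.8 = 71.186 kPa.
σ'_f = 71.186 ≤ σ'_p = 101 kPa, so the clay remains overconsolidated and only the recompression index applies:
S_c = C_r·H/(1+e₀)·log₁₀(σ'_f/σ'_0) = 0.053×6/2.28×log₁₀(71.186/43.386)
    = 0.13947 × 0.21504 = 0.02999 m

S_c ≈ 30 mm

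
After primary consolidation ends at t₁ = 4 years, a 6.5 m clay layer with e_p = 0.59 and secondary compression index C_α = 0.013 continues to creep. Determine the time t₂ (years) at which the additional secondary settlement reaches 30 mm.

t₂ ≈ 14.7 years

S_s = C_α·H/(1+e_p)·log₁₀(t₂/t₁) ⇒ log₁₀(t₂/t₁) = S_s·(1+e_p)/(C_α·H).
log₁₀(t₂/t₁) = 0.03 × (1+0.59) / (0.013×6.5) = 0.5645
t₂ = t₁ × 10^0.5645 = 4 × 3.669 = 14.67 years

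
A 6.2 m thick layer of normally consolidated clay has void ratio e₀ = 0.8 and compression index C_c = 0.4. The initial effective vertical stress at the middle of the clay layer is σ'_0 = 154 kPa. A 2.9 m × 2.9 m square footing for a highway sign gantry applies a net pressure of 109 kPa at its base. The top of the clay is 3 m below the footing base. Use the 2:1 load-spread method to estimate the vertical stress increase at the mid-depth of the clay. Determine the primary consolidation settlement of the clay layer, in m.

S_c ≈ 0.0424 m

Mid-depth of clay below the footing base: z = 3 + 6.2/2 = 6.1 m.
Stress increase at mid-clay by the 2:1 spreading method:
Δσ = qBL/((B+z)(L+z)) = 109×2.9×2.9/((2.9+6.1)(2.9+6.1)) = 11.317 kPa
Final effective stress: σ'_f = σ'_0 + Δσ = 154 + 11.317 = 165.32 kPa.
Normally consolidated clay, so the full stress increment lies on the virgin compression line:
S_c = C_c·H/(1+e₀)·log₁₀(σ'_f/σ'_0) = 0.4×6.2/(1+0.8)×log₁₀(165.32/154)
    = 1.3778 × 0.030805 = 0.04244 m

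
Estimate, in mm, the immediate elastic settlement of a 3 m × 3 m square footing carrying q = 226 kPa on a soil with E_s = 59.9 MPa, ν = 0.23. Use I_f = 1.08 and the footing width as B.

S_e ≈ 11.6 mm

Immediate (elastic) settlement: S_e = q·B·(1−ν²)/E_s · I_f.
E_s = 59.9 MPa = 59900 kPa.
S_e = 226 × 3 × (1 − 0.23²) / 59900 × 1.08
    = 226 × 3 × 0.9471 / 59900 × 1.08
    = 0.01158 m = 11.58 mm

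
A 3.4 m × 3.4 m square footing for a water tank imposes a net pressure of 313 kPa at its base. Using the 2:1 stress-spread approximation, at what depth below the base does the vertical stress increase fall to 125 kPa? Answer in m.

z ≈ 1.98 m

2:1 spreading — at depth z the loaded area has grown by z in each plan dimension:
qB²/(B+z)² = Δσ_z ⇒ z = B(√(q/Δσ_z) − 1) = 3.4×(√(313/125) − 1) = 1.98 m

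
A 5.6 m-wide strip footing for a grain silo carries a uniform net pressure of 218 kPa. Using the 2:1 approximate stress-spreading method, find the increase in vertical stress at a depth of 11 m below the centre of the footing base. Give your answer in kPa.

By the 2:1 method the load spreads at 1 horizontal : 2 vertical, so at depth z the loaded area has grown by z in each plan dimension:
Δσ = qB/(B+z) = 218×5.6/(5.6+11) = 73.542 kPa

Δσ_z ≈ 73.5 kPa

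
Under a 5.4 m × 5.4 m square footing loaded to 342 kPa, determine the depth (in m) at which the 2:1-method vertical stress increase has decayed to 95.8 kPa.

z ≈ 4.8 m

2:1 spreading — at depth z the loaded area has grown by z in each plan dimension:
qB²/(B+z)² = Δσ_z ⇒ z = B(√(q/Δσ_z) − 1) = 5.4×(√(342/95.8) − 1) = 4.803 m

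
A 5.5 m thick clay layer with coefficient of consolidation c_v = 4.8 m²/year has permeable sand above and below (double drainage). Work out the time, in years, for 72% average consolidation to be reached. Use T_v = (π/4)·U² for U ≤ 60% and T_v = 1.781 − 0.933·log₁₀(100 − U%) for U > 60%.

t ≈ 0.679 years

Drainage path length: H_d = H/2 = 2.75 m (double drainage).
U > 60%: T_v = 1.781 − 0.933·log₁₀(100 − 72) = 0.4308.
t = T_v·H_d²/c_v = 0.4308×2.75²/4.8 = 0.6787 years.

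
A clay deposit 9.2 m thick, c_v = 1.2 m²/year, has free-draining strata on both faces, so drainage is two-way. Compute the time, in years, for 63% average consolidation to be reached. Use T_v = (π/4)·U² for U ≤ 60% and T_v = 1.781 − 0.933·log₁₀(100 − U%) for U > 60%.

Drainage path length: H_d = H/2 = 4.6 m (double drainage).
U > 60%: T_v = 1.781 − 0.933·log₁₀(100 − 63) = 0.31787.
t = T_v·H_d²/c_v = 0.31787×4.6²/1.2 = 5.605 years.

t ≈ 5.61 years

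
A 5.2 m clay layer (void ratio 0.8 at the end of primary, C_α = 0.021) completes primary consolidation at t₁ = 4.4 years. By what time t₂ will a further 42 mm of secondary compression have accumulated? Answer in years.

t₂ ≈ 21.7 years

S_s = C_α·H/(1+e_p)·log₁₀(t₂/t₁) ⇒ log₁₀(t₂/t₁) = S_s·(1+e_p)/(C_α·H).
log₁₀(t₂/t₁) = 0.042 × (1+0.8) / (0.021×5.2) = 0.6923
t₂ = t₁ × 10^0.6923 = 4.4 × 4.924 = 21.67 years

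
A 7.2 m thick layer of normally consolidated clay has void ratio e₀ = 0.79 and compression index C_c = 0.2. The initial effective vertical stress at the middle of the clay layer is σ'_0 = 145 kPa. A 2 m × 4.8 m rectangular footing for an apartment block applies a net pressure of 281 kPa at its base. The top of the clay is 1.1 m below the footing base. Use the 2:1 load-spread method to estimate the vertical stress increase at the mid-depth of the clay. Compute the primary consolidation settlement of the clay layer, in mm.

S_c ≈ 89.6 mm

Mid-depth of clay below the footing base: z = 1.1 + 7.2/2 = 4.7 m.
Stress increase at mid-clay by the 2:1 spreading method:
Δσ = qBL/((B+z)(L+z)) = 281×2×4.8/((2+4.7)(4.8+4.7)) = 42.382 kPa
Final effective stress: σ'_f = σ'_0 + Δσ = 145 + 42.382 = 187.38 kPa.
Normally consolidated clay, so the full stress increment lies on the virgin compression line:
S_c = C_c·H/(1+e₀)·log₁₀(σ'_f/σ'_0) = 0.2×7.2/(1+0.79)×log₁₀(187.38/145)
    = 0.80447 × 0.11136 = 0.08959 m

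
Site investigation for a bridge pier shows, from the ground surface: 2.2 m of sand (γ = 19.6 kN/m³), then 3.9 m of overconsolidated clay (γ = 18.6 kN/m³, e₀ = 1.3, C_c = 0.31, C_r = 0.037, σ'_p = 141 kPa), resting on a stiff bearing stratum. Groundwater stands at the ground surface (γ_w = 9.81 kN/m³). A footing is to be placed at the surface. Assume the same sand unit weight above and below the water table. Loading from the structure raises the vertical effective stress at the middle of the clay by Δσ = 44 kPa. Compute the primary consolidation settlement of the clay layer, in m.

S_c ≈ 0.0207 m

Mid-depth of clay below the ground surface: z = 2.2 + 3.9/2 = 4.15 m.
Total vertical stress at mid-clay: σ_v = 19.6×2.2 + 18.6×1.95 = 79.39 kPa.
Pore pressure: u = 9.81×(4.15 − 0) = 40.712 kPa.
Initial effective stress: σ'_0 = σ_v − u = 79.39 − 40.712 = 38.678 kPa.
Final effective stress: σ'_f = 38.678 + 44 = 82.678 kPa.
σ'_f = 82.678 ≤ σ'_p = 141 kPa, so the clay remains overconsolidated and only the recompression index applies:
S_c = C_r·H/(1+e₀)·log₁₀(σ'_f/σ'_0) = 0.037×3.9/2.3×log₁₀(82.678/38.678)
    = 0.062741 × 0.32993 = 0.0207 m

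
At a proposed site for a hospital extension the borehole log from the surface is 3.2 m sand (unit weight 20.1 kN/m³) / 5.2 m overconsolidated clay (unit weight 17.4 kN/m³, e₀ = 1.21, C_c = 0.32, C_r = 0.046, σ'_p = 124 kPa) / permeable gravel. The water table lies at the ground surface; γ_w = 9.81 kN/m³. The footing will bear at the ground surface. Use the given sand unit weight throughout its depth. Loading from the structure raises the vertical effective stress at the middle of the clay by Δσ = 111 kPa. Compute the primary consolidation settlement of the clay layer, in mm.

S_c ≈ 131 mm

Mid-depth of clay below the ground surface: z = 3.2 + 5.2/2 = 5.8 m.
Total vertical stress at mid-clay: σ_v = 20.1×3.2 + 17.4×2.6 = 109.56 kPa.
Pore pressure: u = 9.81×(5.8 − 0) = 56.898 kPa.
Initial effective stress: σ'_0 = σ_v − u = 109.56 − 56.898 = 52.662 kPa.
Final effective stress: σ'_f = 52.662 + 111 = 163.66 kPa.
σ'_f = 163.66 > σ'_p = 124 kPa, so the stress path crosses the preconsolidation pressure — recompression up to σ'_p, then virgin compression beyond:
S_c = H/(1+e₀)·[C_r·log₁₀(σ'_p/σ'_0) + C_c·log₁₀(σ'_f/σ'_p)]
    = 5.2/2.21 × [0.046×log₁₀(124/52.662) + 0.32×log₁₀(163.66/124)]
    = 2.3529 × [0.017109 + 0.038567] = 0.131 m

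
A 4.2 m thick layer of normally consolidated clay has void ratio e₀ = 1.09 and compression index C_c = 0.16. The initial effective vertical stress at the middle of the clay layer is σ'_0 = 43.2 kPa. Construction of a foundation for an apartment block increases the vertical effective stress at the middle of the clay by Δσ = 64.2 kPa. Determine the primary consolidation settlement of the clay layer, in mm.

Final effective stress: σ'_f = σ'_0 + Δσ = 43.2 + 64.2 = 107.4 kPa.
Normally consolidated clay, so the full stress increment lies on the virgin compression line:
S_c = C_c·H/(1+e₀)·log₁₀(σ'_f/σ'_0) = 0.16×4.2/(1+1.09)×log₁₀(107.4/43.2)
    = 0.32153 × 0.39552 = 0.1272 m

S_c ≈ 127 mm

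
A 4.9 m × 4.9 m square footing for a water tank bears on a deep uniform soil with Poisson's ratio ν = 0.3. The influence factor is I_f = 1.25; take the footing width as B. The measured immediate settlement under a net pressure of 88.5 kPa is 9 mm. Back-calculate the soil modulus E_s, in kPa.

E_s ≈ 54800 kPa

S_e = q·B·(1−ν²)/E_s · I_f  ⇒  E_s = q·B·(1−ν²)·I_f / S_e.
E_s = 88.5 × 4.9 × 0.91 × 1.25 / 0.009 = 54810 kPa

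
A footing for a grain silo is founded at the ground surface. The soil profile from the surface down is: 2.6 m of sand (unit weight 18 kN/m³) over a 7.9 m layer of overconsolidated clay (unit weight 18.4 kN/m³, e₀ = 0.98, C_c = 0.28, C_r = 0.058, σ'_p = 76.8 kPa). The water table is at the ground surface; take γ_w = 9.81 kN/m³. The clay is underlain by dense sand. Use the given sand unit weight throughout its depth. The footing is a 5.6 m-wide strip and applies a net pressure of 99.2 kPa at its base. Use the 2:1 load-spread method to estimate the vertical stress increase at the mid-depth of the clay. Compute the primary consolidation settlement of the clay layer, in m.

Mid-depth of clay below the ground surface: z = 2.6 + 7.9/2 = 6.55 m.
Total vertical stress at mid-clay: σ_v = 18×2.6 + 18.4×3.95 = 119.48 kPa.
Pore pressure: u = 9.81×(6.55 − 0) = 64.255 kPa.
Initial effective stress: σ'_0 = σ_v − u = 119.48 − 64.255 = 55.225 kPa.
Stress increase at mid-clay by the 2:1 spreading method:
Δσ = qB/(B+z) = 99.2×5.6/(5.6+6.55) = 45.722 kPa
Final effective stress: σ'_f = 55.225 + 45.722 = 100.95 kPa.
σ'_f = 100.95 > σ'_p = 76.8 kPa, so the stress path crosses the preconsolidation pressure — recompression up to σ'_p, then virgin compression beyond:
S_c = H/(1+e₀)·[C_r·log₁₀(σ'_p/σ'_0) + C_c·log₁₀(σ'_f/σ'_p)]
    = 7.9/1.98 × [0.058×log₁₀(76.8/55.225) + 0.28×log₁₀(100.95/76.8)]
    = 3.9899 × [0.0083071 + 0.033249] = 0.1658 m

S_c ≈ 0.166 m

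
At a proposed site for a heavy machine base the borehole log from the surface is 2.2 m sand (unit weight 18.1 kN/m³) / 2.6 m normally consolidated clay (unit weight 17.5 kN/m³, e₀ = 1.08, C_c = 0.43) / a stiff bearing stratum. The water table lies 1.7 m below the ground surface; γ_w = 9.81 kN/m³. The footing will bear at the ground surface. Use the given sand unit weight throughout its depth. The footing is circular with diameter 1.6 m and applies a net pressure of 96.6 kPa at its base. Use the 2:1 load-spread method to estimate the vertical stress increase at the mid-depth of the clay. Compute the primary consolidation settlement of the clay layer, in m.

Mid-depth of clay below the ground surface: z = 2.2 + 2.6/2 = 3.5 m.
Total vertical stress at mid-clay: σ_v = 18.1×2.2 + 17.5×1.3 = 62.57 kPa.
Pore pressure: u = 9.81×(3.5 − 1.7) = 17.658 kPa.
Initial effective stress: σ'_0 = σ_v − u = 62.57 − 17.658 = 44.912 kPa.
Stress increase at mid-clay by the 2:1 spreading method:
Δσ ≈ qD²/(D+z)² = 96.6×1.6²/(1.6+3.5)² = 9.5077 kPa
Final effective stress: σ'_f = σ'_0 + Δσ = 44.912 + 9.5077 = 54.42 kPa.
Normally consolidated clay, so the full stress increment lies on the virgin compression line:
S_c = C_c·H/(1+e₀)·log₁₀(σ'_f/σ'_0) = 0.43×2.6/(1+1.08)×log₁₀(54.42/44.912)
    = 0.5375 × 0.083396 = 0.04483 m

S_c ≈ 0.0448 m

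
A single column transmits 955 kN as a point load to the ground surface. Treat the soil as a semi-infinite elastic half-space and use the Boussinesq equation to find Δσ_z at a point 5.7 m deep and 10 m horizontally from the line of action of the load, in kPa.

Boussinesq vertical stress below a point load on an elastic half-space:
Δσ_z = 3P/(2πz²) · [1 + (r/z)²]^(−5/2)
r/z = 10/5.7 = 1.7544; [1+(r/z)²]^(−5/2) = 0.029779.
Δσ_z = 3×955/(2π×5.7²) × 0.029779 = 14.034 × 0.029779 = 0.4179 kPa

Δσ_z ≈ 0.418 kPa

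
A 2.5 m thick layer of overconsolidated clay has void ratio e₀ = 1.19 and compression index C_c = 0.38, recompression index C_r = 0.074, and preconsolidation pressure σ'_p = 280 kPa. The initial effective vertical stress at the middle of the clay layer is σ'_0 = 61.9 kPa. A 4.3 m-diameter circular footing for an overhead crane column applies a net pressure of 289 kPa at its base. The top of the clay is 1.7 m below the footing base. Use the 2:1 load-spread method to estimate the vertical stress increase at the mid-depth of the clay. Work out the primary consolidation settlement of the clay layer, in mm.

S_c ≈ 35.6 mm

Mid-depth of clay below the footing base: z = 1.7 + 2.5/2 = 2.95 m.
Stress increase at mid-clay by the 2:1 spreading method:
Δσ ≈ qD²/(D+z)² = 289×4.3²/(4.3+2.95)² = 101.66 kPa
Final effective stress: σ'_f = 61.9 + 101.66 = 163.56 kPa.
σ'_f = 163.56 ≤ σ'_p = 280 kPa, so the clay remains overconsolidated and only the recompression index applies:
S_c = C_r·H/(1+e₀)·log₁₀(σ'_f/σ'_0) = 0.074×2.5/2.19×log₁₀(163.56/61.9)
    = 0.084478 × 0.42199 = 0.03565 m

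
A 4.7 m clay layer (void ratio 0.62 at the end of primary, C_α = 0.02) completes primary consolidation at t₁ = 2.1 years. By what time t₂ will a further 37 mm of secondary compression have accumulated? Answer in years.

S_s = C_α·H/(1+e_p)·log₁₀(t₂/t₁) ⇒ log₁₀(t₂/t₁) = S_s·(1+e_p)/(C_α·H).
log₁₀(t₂/t₁) = 0.037 × (1+0.62) / (0.02×4.7) = 0.6377
t₂ = t₁ × 10^0.6377 = 2.1 × 4.342 = 9.118 years

t₂ ≈ 9.12 years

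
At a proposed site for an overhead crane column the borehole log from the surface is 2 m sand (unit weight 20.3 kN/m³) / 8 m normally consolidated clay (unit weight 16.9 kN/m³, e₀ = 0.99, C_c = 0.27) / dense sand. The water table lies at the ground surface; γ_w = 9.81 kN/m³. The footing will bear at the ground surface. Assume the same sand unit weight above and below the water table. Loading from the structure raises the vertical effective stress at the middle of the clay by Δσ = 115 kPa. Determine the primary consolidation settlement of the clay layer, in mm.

Mid-depth of clay below the ground surface: z = 2 + 8/2 = 6 m.
Total vertical stress at mid-clay: σ_v = 20.3×2 + 16.9×4 = 108.2 kPa.
Pore pressure: u = 9.81×(6 − 0) = 58.86 kPa.
Initial effective stress: σ'_0 = σ_v − u = 108.2 − 58.86 = 49.34 kPa.
Final effective stress: σ'_f = σ'_0 + Δσ = 49.34 + 115 = 164.34 kPa.
Normally consolidated clay, so the full stress increment lies on the virgin compression line:
S_c = C_c·H/(1+e₀)·log₁₀(σ'_f/σ'_0) = 0.27×8/(1+0.99)×log₁₀(164.34/49.34)
    = 1.0854 × 0.52254 = 0.5672 m

S_c ≈ 567 mm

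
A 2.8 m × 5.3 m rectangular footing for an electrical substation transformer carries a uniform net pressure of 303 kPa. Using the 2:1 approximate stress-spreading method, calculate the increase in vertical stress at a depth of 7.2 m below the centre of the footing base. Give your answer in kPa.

By the 2:1 method the load spreads at 1 horizontal : 2 vertical, so at depth z the loaded area has grown by z in each plan dimension:
Δσ = qBL/((B+z)(L+z)) = 303×2.8×5.3/((2.8+7.2)(5.3+7.2)) = 35.972 kPa

Δσ_z ≈ 36 kPa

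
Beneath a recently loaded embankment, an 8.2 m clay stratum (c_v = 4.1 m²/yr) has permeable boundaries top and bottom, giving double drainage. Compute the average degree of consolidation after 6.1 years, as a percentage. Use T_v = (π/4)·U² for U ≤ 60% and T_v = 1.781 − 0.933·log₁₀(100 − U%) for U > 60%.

U ≈ 97.9 %

Drainage path length: H_d = H/2 = 4.1 m (double drainage).
T_v = c_v·t/H_d² = 4.1×6.1/4.1² = 1.4878.
T_v = 1.4878 corresponds to the U > 60% branch:
U = 1 − 10^((1.781 − T_v)/0.933)/100 = 0.9794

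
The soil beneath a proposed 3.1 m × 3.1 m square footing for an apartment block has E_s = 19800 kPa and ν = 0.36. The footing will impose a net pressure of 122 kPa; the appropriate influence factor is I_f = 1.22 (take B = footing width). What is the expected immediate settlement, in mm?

Immediate (elastic) settlement: S_e = q·B·(1−ν²)/E_s · I_f.
S_e = 122 × 3.1 × (1 − 0.36²) / 19800 × 1.22
    = 122 × 3.1 × 0.8704 / 19800 × 1.22
    = 0.02028 m = 20.28 mm

S_e ≈ 20.3 mm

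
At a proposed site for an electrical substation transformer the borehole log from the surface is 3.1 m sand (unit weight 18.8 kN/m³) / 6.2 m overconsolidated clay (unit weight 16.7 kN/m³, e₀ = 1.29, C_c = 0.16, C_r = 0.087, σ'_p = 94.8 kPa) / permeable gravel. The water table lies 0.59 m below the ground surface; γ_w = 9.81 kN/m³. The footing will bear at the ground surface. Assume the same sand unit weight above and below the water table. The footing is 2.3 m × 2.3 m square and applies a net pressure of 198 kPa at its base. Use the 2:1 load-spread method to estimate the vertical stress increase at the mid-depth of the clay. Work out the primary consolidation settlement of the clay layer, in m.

S_c ≈ 0.0239 m

Mid-depth of clay below the ground surface: z = 3.1 + 6.2/2 = 6.2 m.
Total vertical stress at mid-clay: σ_v = 18.8×3.1 + 16.7×3.1 = 110.05 kPa.
Pore pressure: u = 9.81×(6.2 − 0.59) = 55.034 kPa.
Initial effective stress: σ'_0 = σ_v − u = 110.05 − 55.034 = 55.016 kPa.
Stress increase at mid-clay by the 2:1 spreading method:
Δσ = qBL/((B+z)(L+z)) = 198×2.3×2.3/((2.3+6.2)(2.3+6.2)) = 14.497 kPa
Final effective stress: σ'_f = 55.016 + 14.497 = 69.513 kPa.
σ'_f = 69.513 ≤ σ'_p = 94.8 kPa, so the clay remains overconsolidated and only the recompression index applies:
S_c = C_r·H/(1+e₀)·log₁₀(σ'_f/σ'_0) = 0.087×6.2/2.29×log₁₀(69.513/55.016)
    = 0.23554 × 0.10158 = 0.02393 m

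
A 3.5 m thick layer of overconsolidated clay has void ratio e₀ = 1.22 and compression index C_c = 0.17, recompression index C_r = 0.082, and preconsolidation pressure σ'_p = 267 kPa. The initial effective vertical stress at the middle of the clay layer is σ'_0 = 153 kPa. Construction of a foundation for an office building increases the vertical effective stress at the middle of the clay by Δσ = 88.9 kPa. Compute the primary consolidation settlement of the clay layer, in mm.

Final effective stress: σ'_f = 153 + 88.9 = 241.9 kPa.
σ'_f = 241.9 ≤ σ'_p = 267 kPa, so the clay remains overconsolidated and only the recompression index applies:
S_c = C_r·H/(1+e₀)·log₁₀(σ'_f/σ'_0) = 0.082×3.5/2.22×log₁₀(241.9/153)
    = 0.12928 × 0.19894 = 0.02572 m

S_c ≈ 25.7 mm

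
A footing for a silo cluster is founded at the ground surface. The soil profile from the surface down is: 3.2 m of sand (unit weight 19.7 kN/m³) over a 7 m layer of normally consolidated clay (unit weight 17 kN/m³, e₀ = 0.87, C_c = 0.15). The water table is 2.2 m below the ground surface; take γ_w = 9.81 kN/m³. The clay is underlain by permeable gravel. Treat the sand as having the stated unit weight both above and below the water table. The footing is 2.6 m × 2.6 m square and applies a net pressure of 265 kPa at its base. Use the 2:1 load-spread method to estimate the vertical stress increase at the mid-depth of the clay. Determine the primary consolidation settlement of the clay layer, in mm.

Mid-depth of clay below the ground surface: z = 3.2 + 7/2 = 6.7 m.
Total vertical stress at mid-clay: σ_v = 19.7×3.2 + 17×3.5 = 122.54 kPa.
Pore pressure: u = 9.81×(6.7 − 2.2) = 44.145 kPa.
Initial effective stress: σ'_0 = σ_v − u = 122.54 − 44.145 = 78.395 kPa.
Stress increase at mid-clay by the 2:1 spreading method:
Δσ = qBL/((B+z)(L+z)) = 265×2.6×2.6/((2.6+6.7)(2.6+6.7)) = 20.712 kPa
Final effective stress: σ'_f = σ'_0 + Δσ = 78.395 + 20.712 = 99.107 kPa.
Normally consolidated clay, so the full stress increment lies on the virgin compression line:
S_c = C_c·H/(1+e₀)·log₁₀(σ'_f/σ'_0) = 0.15×7/(1+0.87)×log₁₀(99.107/78.395)
    = 0.5615 × 0.10182 = 0.05717 m

S_c ≈ 57.2 mm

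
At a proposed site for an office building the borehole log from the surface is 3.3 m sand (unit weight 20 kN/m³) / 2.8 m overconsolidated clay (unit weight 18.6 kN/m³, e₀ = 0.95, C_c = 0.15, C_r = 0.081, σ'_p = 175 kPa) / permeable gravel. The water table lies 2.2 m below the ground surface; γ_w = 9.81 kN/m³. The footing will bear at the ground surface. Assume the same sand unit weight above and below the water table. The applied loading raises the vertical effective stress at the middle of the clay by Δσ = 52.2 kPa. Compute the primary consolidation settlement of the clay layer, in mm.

Mid-depth of clay below the ground surface: z = 3.3 + 2.8/2 = 4.7 m.
Total vertical stress at mid-clay: σ_v = 20×3.3 + 18.6×1.4 = 92.04 kPa.
Pore pressure: u = 9.81×(4.7 − 2.2) = 24.525 kPa.
Initial effective stress: σ'_0 = σ_v − u = 92.04 − 24.525 = 67.515 kPa.
Final effective stress: σ'_f = 67.515 + 52.2 = 119.72 kPa.
σ'_f = 119.72 ≤ σ'_p = 175 kPa, so the clay remains overconsolidated and only the recompression index applies:
S_c = C_r·H/(1+e₀)·log₁₀(σ'_f/σ'_0) = 0.081×2.8/1.95×log₁₀(119.72/67.515)
    = 0.11631 × 0.24877 = 0.02893 m

S_c ≈ 28.9 mm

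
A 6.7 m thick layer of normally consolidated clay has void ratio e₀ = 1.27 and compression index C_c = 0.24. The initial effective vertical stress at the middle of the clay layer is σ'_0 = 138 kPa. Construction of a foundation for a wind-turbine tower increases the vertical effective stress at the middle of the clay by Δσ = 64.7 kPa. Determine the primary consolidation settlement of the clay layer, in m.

Final effective stress: σ'_f = σ'_0 + Δσ = 138 + 64.7 = 202.7 kPa.
Normally consolidated clay, so the full stress increment lies on the virgin compression line:
S_c = C_c·H/(1+e₀)·log₁₀(σ'_f/σ'_0) = 0.24×6.7/(1+1.27)×log₁₀(202.7/138)
    = 0.70837 × 0.16697 = 0.1183 m

S_c ≈ 0.118 m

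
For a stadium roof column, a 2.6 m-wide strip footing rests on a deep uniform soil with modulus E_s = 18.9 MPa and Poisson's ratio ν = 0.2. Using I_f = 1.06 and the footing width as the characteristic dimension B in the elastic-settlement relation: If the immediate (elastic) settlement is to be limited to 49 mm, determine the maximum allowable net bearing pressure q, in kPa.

q ≈ 350 kPa

E_s = 18.9 MPa = 18900 kPa.
S_e = q·B·(1−ν²)/E_s · I_f  ⇒  q = S_e·E_s / (B·(1−ν²)·I_f).
q = 0.049 × 18900 / (2.6 × 0.96 × 1.06) = 350 kPa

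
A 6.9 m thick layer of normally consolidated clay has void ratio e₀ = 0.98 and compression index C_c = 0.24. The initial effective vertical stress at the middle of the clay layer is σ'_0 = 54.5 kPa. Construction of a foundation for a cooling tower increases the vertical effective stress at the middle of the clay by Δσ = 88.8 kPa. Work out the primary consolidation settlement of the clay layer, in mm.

S_c ≈ 351 mm

Final effective stress: σ'_f = σ'_0 + Δσ = 54.5 + 88.8 = 143.3 kPa.
Normally consolidated clay, so the full stress increment lies on the virgin compression line:
S_c = C_c·H/(1+e₀)·log₁₀(σ'_f/σ'_0) = 0.24×6.9/(1+0.98)×log₁₀(143.3/54.5)
    = 0.83636 × 0.41985 = 0.3511 m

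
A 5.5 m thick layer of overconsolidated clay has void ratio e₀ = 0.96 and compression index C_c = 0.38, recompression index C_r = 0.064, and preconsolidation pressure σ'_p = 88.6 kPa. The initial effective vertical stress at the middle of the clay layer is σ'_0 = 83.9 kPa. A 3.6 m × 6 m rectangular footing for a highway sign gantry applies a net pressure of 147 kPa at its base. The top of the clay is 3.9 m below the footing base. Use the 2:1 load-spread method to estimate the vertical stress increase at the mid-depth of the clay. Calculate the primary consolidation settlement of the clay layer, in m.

S_c ≈ 0.0976 m

Mid-depth of clay below the footing base: z = 3.9 + 5.5/2 = 6.65 m.
Stress increase at mid-clay by the 2:1 spreading method:
Δσ = qBL/((B+z)(L+z)) = 147×3.6×6/((3.6+6.65)(6+6.65)) = 24.488 kPa
Final effective stress: σ'_f = 83.9 + 24.488 = 108.39 kPa.
σ'_f = 108.39 > σ'_p = 88.6 kPa, so the stress path crosses the preconsolidation pressure — recompression up to σ'_p, then virgin compression beyond:
S_c = H/(1+e₀)·[C_r·log₁₀(σ'_p/σ'_0) + C_c·log₁₀(σ'_f/σ'_p)]
    = 5.5/1.96 × [0.064×log₁₀(88.6/83.9) + 0.38×log₁₀(108.39/88.6)]
    = 2.8061 × [0.001515 + 0.033271] = 0.09761 m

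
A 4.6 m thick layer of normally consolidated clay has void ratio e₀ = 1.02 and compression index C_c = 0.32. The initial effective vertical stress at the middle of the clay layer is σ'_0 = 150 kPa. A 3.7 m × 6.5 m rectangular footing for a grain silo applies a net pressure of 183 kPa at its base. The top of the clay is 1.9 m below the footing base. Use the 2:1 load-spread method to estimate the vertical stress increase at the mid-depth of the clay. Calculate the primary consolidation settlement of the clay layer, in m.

Mid-depth of clay below the footing base: z = 1.9 + 4.6/2 = 4.2 m.
Stress increase at mid-clay by the 2:1 spreading method:
Δσ = qBL/((B+z)(L+z)) = 183×3.7×6.5/((3.7+4.2)(6.5+4.2)) = 52.066 kPa
Final effective stress: σ'_f = σ'_0 + Δσ = 150 + 52.066 = 202.07 kPa.
Normally consolidated clay, so the full stress increment lies on the virgin compression line:
S_c = C_c·H/(1+e₀)·log₁₀(σ'_f/σ'_0) = 0.32×4.6/(1+1.02)×log₁₀(202.07/150)
    = 0.72871 × 0.12941 = 0.0943 m

S_c ≈ 0.0943 m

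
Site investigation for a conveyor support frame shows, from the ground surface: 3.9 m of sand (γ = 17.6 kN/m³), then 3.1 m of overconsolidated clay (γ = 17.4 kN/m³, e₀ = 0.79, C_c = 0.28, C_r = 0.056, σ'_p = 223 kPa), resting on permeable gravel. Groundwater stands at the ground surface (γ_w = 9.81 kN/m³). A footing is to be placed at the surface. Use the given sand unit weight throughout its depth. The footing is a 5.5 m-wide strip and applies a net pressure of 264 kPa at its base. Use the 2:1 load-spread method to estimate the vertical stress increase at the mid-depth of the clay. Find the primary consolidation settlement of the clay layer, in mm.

Mid-depth of clay below the ground surface: z = 3.9 + 3.1/2 = 5.45 m.
Total vertical stress at mid-clay: σ_v = 17.6×3.9 + 17.4×1.55 = 95.61 kPa.
Pore pressure: u = 9.81×(5.45 − 0) = 53.465 kPa.
Initial effective stress: σ'_0 = σ_v − u = 95.61 − 53.465 = 42.145 kPa.
Stress increase at mid-clay by the 2:1 spreading method:
Δσ = qB/(B+z) = 264×5.5/(5.5+5.45) = 132.6 kPa
Final effective stress: σ'_f = 42.145 + 132.6 = 174.75 kPa.
σ'_f = 174.75 ≤ σ'_p = 223 kPa, so the clay remains overconsolidated and only the recompression index applies:
S_c = C_r·H/(1+e₀)·log₁₀(σ'_f/σ'_0) = 0.056×3.1/1.79×log₁₀(174.75/42.145)
    = 0.096981 × 0.61767 = 0.0599 m

S_c ≈ 59.9 mm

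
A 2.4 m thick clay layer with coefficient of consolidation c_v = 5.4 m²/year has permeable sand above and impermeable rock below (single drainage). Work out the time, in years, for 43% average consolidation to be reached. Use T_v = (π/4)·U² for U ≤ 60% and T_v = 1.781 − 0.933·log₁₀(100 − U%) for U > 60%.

t ≈ 0.155 years

Drainage path length: H_d = H = 2.4 m (single drainage).
U ≤ 60%: T_v = (π/4)·U² = (π/4)×0.43² = 0.14522.
t = T_v·H_d²/c_v = 0.14522×2.4²/5.4 = 0.1549 years.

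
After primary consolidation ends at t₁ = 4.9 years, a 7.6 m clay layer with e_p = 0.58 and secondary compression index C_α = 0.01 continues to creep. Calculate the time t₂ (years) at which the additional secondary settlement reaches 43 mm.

t₂ ≈ 38.4 years

S_s = C_α·H/(1+e_p)·log₁₀(t₂/t₁) ⇒ log₁₀(t₂/t₁) = S_s·(1+e_p)/(C_α·H).
log₁₀(t₂/t₁) = 0.043 × (1+0.58) / (0.01×7.6) = 0.8939
t₂ = t₁ × 10^0.8939 = 4.9 × 7.833 = 38.38 years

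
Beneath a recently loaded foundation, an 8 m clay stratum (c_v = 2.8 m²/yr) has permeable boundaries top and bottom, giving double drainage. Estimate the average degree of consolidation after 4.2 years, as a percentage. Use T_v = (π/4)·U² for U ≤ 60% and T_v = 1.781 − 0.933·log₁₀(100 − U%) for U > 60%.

U ≈ 86.8 %

Drainage path length: H_d = H/2 = 4 m (double drainage).
T_v = c_v·t/H_d² = 2.8×4.2/4² = 0.735.
T_v = 0.735 corresponds to the U > 60% branch:
U = 1 − 10^((1.781 − T_v)/0.933)/100 = 0.8678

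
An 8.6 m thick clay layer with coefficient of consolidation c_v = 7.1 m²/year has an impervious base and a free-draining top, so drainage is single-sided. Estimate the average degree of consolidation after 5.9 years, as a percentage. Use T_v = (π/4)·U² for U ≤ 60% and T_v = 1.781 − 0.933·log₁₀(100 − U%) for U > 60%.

Drainage path length: H_d = H = 8.6 m (single drainage).
T_v = c_v·t/H_d² = 7.1×5.9/8.6² = 0.56639.
T_v = 0.56639 corresponds to the U > 60% branch:
U = 1 − 10^((1.781 − T_v)/0.933)/100 = 0.7996

U ≈ 80 %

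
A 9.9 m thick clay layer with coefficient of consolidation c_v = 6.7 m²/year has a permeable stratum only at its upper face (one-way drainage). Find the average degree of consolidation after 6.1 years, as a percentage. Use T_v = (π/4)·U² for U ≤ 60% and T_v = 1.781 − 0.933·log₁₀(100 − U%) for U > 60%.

U ≈ 71 %

Drainage path length: H_d = H = 9.9 m (single drainage).
T_v = c_v·t/H_d² = 6.7×6.1/9.9² = 0.417.
T_v = 0.417 corresponds to the U > 60% branch:
U = 1 − 10^((1.781 − T_v)/0.933)/100 = 0.7103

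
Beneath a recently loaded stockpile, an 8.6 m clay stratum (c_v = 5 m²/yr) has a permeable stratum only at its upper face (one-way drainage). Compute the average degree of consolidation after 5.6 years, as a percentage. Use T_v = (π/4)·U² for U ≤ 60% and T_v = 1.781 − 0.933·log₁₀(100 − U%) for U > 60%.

Drainage path length: H_d = H = 8.6 m (single drainage).
T_v = c_v·t/H_d² = 5×5.6/8.6² = 0.37858.
T_v = 0.37858 corresponds to the U > 60% branch:
U = 1 − 10^((1.781 − T_v)/0.933)/100 = 0.6815

U ≈ 68.1 %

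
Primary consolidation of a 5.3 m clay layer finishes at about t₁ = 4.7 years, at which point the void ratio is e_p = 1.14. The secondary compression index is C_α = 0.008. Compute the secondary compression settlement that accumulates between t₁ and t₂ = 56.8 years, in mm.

Secondary compression: S_s = C_α·H/(1+e_p)·log₁₀(t₂/t₁)
S_s = 0.008×5.3/(1+1.14)×log₁₀(56.8/4.7)
    = 0.01981 × 1.082 = 0.02144 m

S_s ≈ 21.4 mm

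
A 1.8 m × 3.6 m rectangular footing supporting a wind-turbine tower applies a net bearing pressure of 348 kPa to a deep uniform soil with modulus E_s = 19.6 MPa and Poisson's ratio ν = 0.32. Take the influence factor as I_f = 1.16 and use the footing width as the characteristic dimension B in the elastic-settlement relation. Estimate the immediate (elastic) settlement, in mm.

S_e ≈ 33.3 mm

Immediate (elastic) settlement: S_e = q·B·(1−ν²)/E_s · I_f.
E_s = 19.6 MPa = 19600 kPa.
S_e = 348 × 1.8 × (1 − 0.32²) / 19600 × 1.16
    = 348 × 1.8 × 0.8976 / 19600 × 1.16
    = 0.03328 m = 33.28 mm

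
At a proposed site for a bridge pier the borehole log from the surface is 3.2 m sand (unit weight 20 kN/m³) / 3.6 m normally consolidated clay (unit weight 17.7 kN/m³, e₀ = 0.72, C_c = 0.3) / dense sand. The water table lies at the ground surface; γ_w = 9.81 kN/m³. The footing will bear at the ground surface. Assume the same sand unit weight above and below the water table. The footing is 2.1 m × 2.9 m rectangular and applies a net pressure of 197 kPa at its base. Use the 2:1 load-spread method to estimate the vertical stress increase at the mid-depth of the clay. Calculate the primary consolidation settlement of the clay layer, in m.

S_c ≈ 0.103 m

Mid-depth of clay below the ground surface: z = 3.2 + 3.6/2 = 5 m.
Total vertical stress at mid-clay: σ_v = 20×3.2 + 17.7×1.8 = 95.86 kPa.
Pore pressure: u = 9.81×(5 − 0) = 49.05 kPa.
Initial effective stress: σ'_0 = σ_v − u = 95.86 − 49.05 = 46.81 kPa.
Stress increase at mid-clay by the 2:1 spreading method:
Δσ = qBL/((B+z)(L+z)) = 197×2.1×2.9/((2.1+5)(2.9+5)) = 21.389 kPa
Final effective stress: σ'_f = σ'_0 + Δσ = 46.81 + 21.389 = 68.199 kPa.
Normally consolidated clay, so the full stress increment lies on the virgin compression line:
S_c = C_c·H/(1+e₀)·log₁₀(σ'_f/σ'_0) = 0.3×3.6/(1+0.72)×log₁₀(68.199/46.81)
    = 0.62791 × 0.16344 = 0.1026 m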